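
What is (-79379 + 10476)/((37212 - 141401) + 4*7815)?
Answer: 68903/72929 ≈ 0.94480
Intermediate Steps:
(-79379 + 10476)/((37212 - 141401) + 4*7815) = -68903/(-104189 + 31260) = -68903/(-72929) = -68903*(-1/72929) = 68903/72929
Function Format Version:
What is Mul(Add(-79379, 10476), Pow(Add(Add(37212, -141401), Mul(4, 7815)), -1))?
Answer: Rational(68903, 72929) ≈ 0.94480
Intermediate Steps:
Mul(Add(-79379, 10476), Pow(Add(Add(37212, -141401), Mul(4, 7815)), -1)) = Mul(-68903, Pow(Add(-104189, 31260), -1)) = Mul(-68903, Pow(-72929, -1)) = Mul(-68903, Rational(-1, 72929)) = Rational(68903, 72929)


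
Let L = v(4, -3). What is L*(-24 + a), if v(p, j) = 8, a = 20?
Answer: -32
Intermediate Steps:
L = 8
L*(-24 + a) = 8*(-24 + 20) = 8*(-4) = -32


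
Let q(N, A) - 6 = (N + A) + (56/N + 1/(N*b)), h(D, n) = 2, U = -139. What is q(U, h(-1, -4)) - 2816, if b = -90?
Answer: -36872009/12510 ≈ -2947.4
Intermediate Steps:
q(N, A) = 6 + A + N + 5039/(90*N) (q(N, A) = 6 + ((N + A) + (56/N + 1/(N*(-90)))) = 6 + ((A + N) + (56/N - 1/90/N)) = 6 + ((A + N) + (56/N - 1/(90*N))) = 6 + ((A + N) + 5039/(90*N)) = 6 + (A + N + 5039/(90*N)) = 6 + A + N + 5039/(90*N))
q(U, h(-1, -4)) - 2816 = (6 + 2 - 139 + (5039/90)/(-139)) - 2816 = (6 + 2 - 139 + (5039/90)*(-1/139)) - 2816 = (6 + 2 - 139 - 5039/12510) - 2816 = -1643849/12510 - 2816 = -36872009/12510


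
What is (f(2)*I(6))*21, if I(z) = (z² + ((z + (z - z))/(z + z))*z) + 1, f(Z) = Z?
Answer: 1680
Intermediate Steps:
I(z) = 1 + z² + z/2 (I(z) = (z² + ((z + 0)/((2*z)))*z) + 1 = (z² + (z*(1/(2*z)))*z) + 1 = (z² + z/2) + 1 = 1 + z² + z/2)
(f(2)*I(6))*21 = (2*(1 + 6² + (½)*6))*21 = (2*(1 + 36 + 3))*21 = (2*40)*21 = 80*21 = 1680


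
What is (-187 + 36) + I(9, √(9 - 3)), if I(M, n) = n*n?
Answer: -145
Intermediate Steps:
I(M, n) = n²
(-187 + 36) + I(9, √(9 - 3)) = (-187 + 36) + (√(9 - 3))² = -151 + (√6)² = -151 + 6 = -145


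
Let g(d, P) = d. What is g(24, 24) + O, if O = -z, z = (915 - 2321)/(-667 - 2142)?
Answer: 66010/2809 ≈ 23.499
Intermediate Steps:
z = 1406/2809 (z = -1406/(-2809) = -1406*(-1/2809) = 1406/2809 ≈ 0.50053)
O = -1406/2809 (O = -1*1406/2809 = -1406/2809 ≈ -0.50053)
g(24, 24) + O = 24 - 1406/2809 = 66010/2809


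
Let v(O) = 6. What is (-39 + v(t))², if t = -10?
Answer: 1089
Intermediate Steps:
(-39 + v(t))² = (-39 + 6)² = (-33)² = 1089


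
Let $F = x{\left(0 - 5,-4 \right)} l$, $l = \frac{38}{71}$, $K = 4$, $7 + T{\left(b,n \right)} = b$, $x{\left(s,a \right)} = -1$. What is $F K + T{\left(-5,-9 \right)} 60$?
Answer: $- \frac{51272}{71} \approx -722.14$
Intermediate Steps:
$T{\left(b,n \right)} = -7 + b$
$l = \frac{38}{71}$ ($l = 38 \cdot \frac{1}{71} = \frac{38}{71} \approx 0.53521$)
$F = - \frac{38}{71}$ ($F = \left(-1\right) \frac{38}{71} = - \frac{38}{71} \approx -0.53521$)
$F K + T{\left(-5,-9 \right)} 60 = \left(- \frac{38}{71}\right) 4 + \left(-7 - 5\right) 60 = - \frac{152}{71} - 720 = - \frac{51272}{71}$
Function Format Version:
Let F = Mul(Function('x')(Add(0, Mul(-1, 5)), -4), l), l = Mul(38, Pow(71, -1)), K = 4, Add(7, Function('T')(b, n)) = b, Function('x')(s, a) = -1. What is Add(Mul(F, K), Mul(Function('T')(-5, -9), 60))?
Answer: Rational(-51272, 71) ≈ -722.14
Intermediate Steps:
Function('T')(b, n) = Add(-7, b)
l = Rational(38, 71) (l = Mul(38, Rational(1, 71)) = Rational(38, 71) ≈ 0.53521)
F = Rational(-38, 71) (F = Mul(-1, Rational(38, 71)) = Rational(-38, 71) ≈ -0.53521)
Add(Mul(F, K), Mul(Function('T')(-5, -9), 60)) = Add(Mul(Rational(-38, 71), 4), Mul(Add(-7, -5), 60)) = Add(Rational(-152, 71), Mul(-12, 60)) = Add(Rational(-152, 71), -720) = Rational(-51272, 71)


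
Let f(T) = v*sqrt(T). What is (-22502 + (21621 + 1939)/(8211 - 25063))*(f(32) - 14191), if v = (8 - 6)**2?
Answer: 1345403525856/4213 - 1516909056*sqrt(2)/4213 ≈ 3.1884e+8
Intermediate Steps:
v = 4 (v = 2**2 = 4)
f(T) = 4*sqrt(T)
(-22502 + (21621 + 1939)/(8211 - 25063))*(f(32) - 14191) = (-22502 + (21621 + 1939)/(8211 - 25063))*(4*sqrt(32) - 14191) = (-22502 + 23560/(-16852))*(4*(4*sqrt(2)) - 14191) = (-22502 + 23560*(-1/16852))*(16*sqrt(2) - 14191) = (-22502 - 5890/4213)*(-14191 + 16*sqrt(2)) = -94806816*(-14191 + 16*sqrt(2))/4213 = 1345403525856/4213 - 1516909056*sqrt(2)/4213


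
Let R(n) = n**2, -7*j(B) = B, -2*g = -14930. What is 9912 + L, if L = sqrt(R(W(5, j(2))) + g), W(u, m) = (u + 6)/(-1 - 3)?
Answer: 9912 + sqrt(119561)/4 ≈ 9998.4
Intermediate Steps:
g = 7465 (g = -1/2*(-14930) = 7465)
j(B) = -B/7
W(u, m) = -3/2 - u/4 (W(u, m) = (6 + u)/(-4) = (6 + u)*(-1/4) = -3/2 - u/4)
L = sqrt(119561)/4 (L = sqrt((-3/2 - 1/4*5)**2 + 7465) = sqrt((-3/2 - 5/4)**2 + 7465) = sqrt((-11/4)**2 + 7465) = sqrt(121/16 + 7465) = sqrt(119561/16) = sqrt(119561)/4 ≈ 86.444)
9912 + L = 9912 + sqrt(119561)/4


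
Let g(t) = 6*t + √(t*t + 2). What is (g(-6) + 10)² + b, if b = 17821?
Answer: 18535 - 52*√38 ≈ 18214.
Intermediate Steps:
g(t) = √(2 + t²) + 6*t (g(t) = 6*t + √(t² + 2) = 6*t + √(2 + t²) = √(2 + t²) + 6*t)
(g(-6) + 10)² + b = ((√(2 + (-6)²) + 6*(-6)) + 10)² + 17821 = ((√(2 + 36) - 36) + 10)² + 17821 = ((√38 - 36) + 10)² + 17821 = ((-36 + √38) + 10)² + 17821 = (-26 + √38)² + 17821 = 17821 + (-26 + √38)²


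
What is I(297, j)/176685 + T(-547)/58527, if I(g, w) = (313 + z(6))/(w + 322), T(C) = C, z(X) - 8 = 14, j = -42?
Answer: -36791113/3939368760 ≈ -0.0093393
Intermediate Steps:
z(X) = 22 (z(X) = 8 + 14 = 22)
I(g, w) = 335/(322 + w) (I(g, w) = (313 + 22)/(w + 322) = 335/(322 + w))
I(297, j)/176685 + T(-547)/58527 = (335/(322 - 42))/176685 - 547/58527 = (335/280)*(1/176685) - 547*1/58527 = (335*(1/280))*(1/176685) - 547/58527 = (67/56)*(1/176685) - 547/58527 = 67/9894360 - 547/58527 = -36791113/3939368760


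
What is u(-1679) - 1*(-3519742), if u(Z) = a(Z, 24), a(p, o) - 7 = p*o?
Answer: 3479453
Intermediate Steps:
a(p, o) = 7 + o*p (a(p, o) = 7 + p*o = 7 + o*p)
u(Z) = 7 + 24*Z
u(-1679) - 1*(-3519742) = (7 + 24*(-1679)) - 1*(-3519742) = (7 - 40296) + 3519742 = -40289 + 3519742 = 3479453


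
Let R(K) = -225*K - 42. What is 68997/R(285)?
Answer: -22999/21389 ≈ -1.0753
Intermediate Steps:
R(K) = -42 - 225*K
68997/R(285) = 68997/(-42 - 225*285) = 68997/(-42 - 64125) = 68997/(-64167) = 68997*(-1/64167) = -22999/21389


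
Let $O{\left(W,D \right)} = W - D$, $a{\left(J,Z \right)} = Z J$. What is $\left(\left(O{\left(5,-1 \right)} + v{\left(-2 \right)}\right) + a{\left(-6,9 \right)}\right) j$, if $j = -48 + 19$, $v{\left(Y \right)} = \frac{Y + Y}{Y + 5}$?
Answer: $\frac{4292}{3} \approx 1430.7$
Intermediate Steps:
$a{\left(J,Z \right)} = J Z$
$v{\left(Y \right)} = \frac{2 Y}{5 + Y}$
$j = -29$
$\left(\left(O{\left(5,-1 \right)} + v{\left(-2 \right)}\right) + a{\left(-6,9 \right)}\right) j = \left(\left(\left(5 - -1\right) + 2 \left(-2\right) \frac{1}{5 - 2}\right) - 54\right) \left(-29\right) = \left(\left(\left(5 + 1\right) + 2 \left(-2\right) \frac{1}{3}\right) - 54\right) \left(-29\right) = \left(\left(6 + 2 \left(-2\right) \frac{1}{3}\right) - 54\right) \left(-29\right) = \left(\left(6 - \frac{4}{3}\right) - 54\right) \left(-29\right) = \left(\frac{14}{3} - 54\right) \left(-29\right) = \left(- \frac{148}{3}\right) \left(-29\right) = \frac{4292}{3}$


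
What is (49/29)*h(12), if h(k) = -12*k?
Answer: -7056/29 ≈ -243.31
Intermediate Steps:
(49/29)*h(12) = (49/29)*(-12*12) = (49*(1/29))*(-144) = (49/29)*(-144) = -7056/29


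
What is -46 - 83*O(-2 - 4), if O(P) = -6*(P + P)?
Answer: -6022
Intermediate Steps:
O(P) = -12*P
-46 - 83*O(-2 - 4) = -46 - (-996)*(-2 - 4) = -46 - (-996)*(-6) = -46 - 83*72 = -46 - 5976 = -6022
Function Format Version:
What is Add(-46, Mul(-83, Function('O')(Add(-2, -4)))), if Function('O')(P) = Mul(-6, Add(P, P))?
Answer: -6022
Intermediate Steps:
Function('O')(P) = Mul(-12, P) (Function('O')(P) = Mul(-6, Mul(2, P)) = Mul(-12, P))
Add(-46, Mul(-83, Function('O')(Add(-2, -4)))) = Add(-46, Mul(-83, Mul(-12, Add(-2, -4)))) = Add(-46, Mul(-83, Mul(-12, -6))) = Add(-46, Mul(-83, 72)) = Add(-46, -5976) = -6022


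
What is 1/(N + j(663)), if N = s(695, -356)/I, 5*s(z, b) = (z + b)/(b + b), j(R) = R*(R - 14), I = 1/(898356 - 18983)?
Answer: 3560/1233714273 ≈ 2.8856e-6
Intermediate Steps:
I = 1/879373 ≈ 1.1372e-6
j(R) = R*(-14 + R)
s(z, b) = (b + z)/(10*b) (s(z, b) = ((z + b)/(b + b))/5 = ((b + z)/((2*b)))/5 = ((b + z)*(1/(2*b)))/5 = ((b + z)/(2*b))/5 = (b + z)/(10*b))
N = -298107447/3560 (N = ((1/10)*(-356 + 695)/(-356))/(1/879373) = ((1/10)*(-1/356)*339)*879373 = -339/3560*879373 = -298107447/3560 ≈ -83738.)
1/(N + j(663)) = 1/(-298107447/3560 + 663*(-14 + 663)) = 1/(-298107447/3560 + 663*649) = 1/(-298107447/3560 + 430287) = 1/(1233714273/3560) = 3560/1233714273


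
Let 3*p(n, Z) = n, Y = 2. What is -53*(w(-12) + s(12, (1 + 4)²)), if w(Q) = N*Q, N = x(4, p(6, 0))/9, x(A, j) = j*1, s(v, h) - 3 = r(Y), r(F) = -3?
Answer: 424/3 ≈ 141.33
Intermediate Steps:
p(n, Z) = n/3
s(v, h) = 0 (s(v, h) = 3 - 3 = 0)
x(A, j) = j
N = 2/9 (N = ((⅓)*6)/9 = 2*(⅑) = 2/9 ≈ 0.22222)
w(Q) = 2*Q/9
-53*(w(-12) + s(12, (1 + 4)²)) = -53*((2/9)*(-12) + 0) = -53*(-8/3 + 0) = -53*(-8/3) = 424/3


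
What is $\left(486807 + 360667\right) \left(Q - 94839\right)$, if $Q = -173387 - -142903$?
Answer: $-106207984102$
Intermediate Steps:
$Q = -30484$ ($Q = -173387 + 142903 = -30484$)
$\left(486807 + 360667\right) \left(Q - 94839\right) = \left(486807 + 360667\right) \left(-30484 - 94839\right) = 847474 \left(-125323\right) = -106207984102$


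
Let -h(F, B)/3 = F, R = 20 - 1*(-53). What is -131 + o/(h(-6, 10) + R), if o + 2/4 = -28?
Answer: -23899/182 ≈ -131.31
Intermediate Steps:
o = -57/2 (o = -1/2 - 28 = -57/2 ≈ -28.500)
R = 73 (R = 20 + 53 = 73)
h(F, B) = -3*F
-131 + o/(h(-6, 10) + R) = -131 - 57/2/(-3*(-6) + 73) = -131 - 57/2/(18 + 73) = -131 - 57/2/91 = -131 + (1/91)*(-57/2) = -131 - 57/182 = -23899/182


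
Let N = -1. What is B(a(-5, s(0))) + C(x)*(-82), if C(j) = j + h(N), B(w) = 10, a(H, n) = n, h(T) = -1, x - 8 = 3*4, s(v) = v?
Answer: -1548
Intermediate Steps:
x = 20 (x = 8 + 3*4 = 8 + 12 = 20)
C(j) = -1 + j (C(j) = j - 1 = -1 + j)
B(a(-5, s(0))) + C(x)*(-82) = 10 + (-1 + 20)*(-82) = 10 + 19*(-82) = 10 - 1558 = -1548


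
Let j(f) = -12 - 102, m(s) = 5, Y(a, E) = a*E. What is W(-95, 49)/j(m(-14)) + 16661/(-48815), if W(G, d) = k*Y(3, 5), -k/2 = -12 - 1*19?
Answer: -7882884/927485 ≈ -8.4992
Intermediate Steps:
Y(a, E) = E*a
k = 62 (k = -2*(-12 - 1*19) = -2*(-12 - 19) = -2*(-31) = 62)
j(f) = -114
W(G, d) = 930 (W(G, d) = 62*(5*3) = 62*15 = 930)
W(-95, 49)/j(m(-14)) + 16661/(-48815) = 930/(-114) + 16661/(-48815) = 930*(-1/114) + 16661*(-1/48815) = -155/19 - 16661/48815 = -7882884/927485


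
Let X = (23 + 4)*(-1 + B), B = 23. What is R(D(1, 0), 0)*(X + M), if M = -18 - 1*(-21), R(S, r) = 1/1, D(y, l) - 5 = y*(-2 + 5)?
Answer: 597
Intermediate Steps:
D(y, l) = 5 + 3*y (D(y, l) = 5 + y*(-2 + 5) = 5 + y*3 = 5 + 3*y)
R(S, r) = 1
M = 3 (M = -18 + 21 = 3)
X = 594 (X = (23 + 4)*(-1 + 23) = 27*22 = 594)
R(D(1, 0), 0)*(X + M) = 1*(594 + 3) = 1*597 = 597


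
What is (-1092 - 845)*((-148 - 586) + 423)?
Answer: 602407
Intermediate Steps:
(-1092 - 845)*((-148 - 586) + 423) = -1937*(-734 + 423) = -1937*(-311) = 602407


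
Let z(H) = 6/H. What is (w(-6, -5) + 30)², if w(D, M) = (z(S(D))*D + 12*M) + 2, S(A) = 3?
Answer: 1600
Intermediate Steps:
w(D, M) = 2 + 2*D + 12*M (w(D, M) = ((6/3)*D + 12*M) + 2 = ((6*(⅓))*D + 12*M) + 2 = (2*D + 12*M) + 2 = 2 + 2*D + 12*M)
(w(-6, -5) + 30)² = ((2 + 2*(-6) + 12*(-5)) + 30)² = ((2 - 12 - 60) + 30)² = (-70 + 30)² = (-40)² = 1600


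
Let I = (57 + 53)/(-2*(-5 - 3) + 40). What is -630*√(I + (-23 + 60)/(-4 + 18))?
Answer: -45*√903 ≈ -1352.2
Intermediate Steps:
I = 55/28 (I = 110/(-2*(-8) + 40) = 110/(16 + 40) = 110/56 = 110*(1/56) = 55/28 ≈ 1.9643)
-630*√(I + (-23 + 60)/(-4 + 18)) = -630*√(55/28 + (-23 + 60)/(-4 + 18)) = -630*√(55/28 + 37/14) = -45*√903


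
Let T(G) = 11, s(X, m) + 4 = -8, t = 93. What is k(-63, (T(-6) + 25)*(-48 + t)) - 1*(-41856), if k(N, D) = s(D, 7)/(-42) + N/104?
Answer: 30470935/728 ≈ 41856.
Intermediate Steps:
s(X, m) = -12 (s(X, m) = -4 - 8 = -12)
k(N, D) = 2/7 + N/104 (k(N, D) = -12/(-42) + N/104 = -12*(-1/42) + N*(1/104) = 2/7 + N/104)
k(-63, (T(-6) + 25)*(-48 + t)) - 1*(-41856) = (2/7 + (1/104)*(-63)) - 1*(-41856) = (2/7 - 63/104) + 41856 = -233/728 + 41856 = 30470935/728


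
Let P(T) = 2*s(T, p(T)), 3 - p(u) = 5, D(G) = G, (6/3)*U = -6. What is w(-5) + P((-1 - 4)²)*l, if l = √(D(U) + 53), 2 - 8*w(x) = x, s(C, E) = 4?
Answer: 7/8 + 40*√2 ≈ 57.444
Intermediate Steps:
U = -3 (U = (½)*(-6) = -3)
p(u) = -2 (p(u) = 3 - 1*5 = 3 - 5 = -2)
w(x) = ¼ - x/8
l = 5*√2 (l = √(-3 + 53) = √50 = 5*√2 ≈ 7.0711)
P(T) = 8 (P(T) = 2*4 = 8)
w(-5) + P((-1 - 4)²)*l = (¼ - ⅛*(-5)) + 8*(5*√2) = (¼ + 5/8) + 40*√2 = 7/8 + 40*√2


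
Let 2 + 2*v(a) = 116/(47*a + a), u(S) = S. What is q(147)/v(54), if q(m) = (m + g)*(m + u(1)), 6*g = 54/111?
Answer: -28211328/1267 ≈ -22266.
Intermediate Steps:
g = 3/37 (g = (54/111)/6 = (54*(1/111))/6 = (⅙)*(18/37) = 3/37 ≈ 0.081081)
q(m) = (1 + m)*(3/37 + m) (q(m) = (m + 3/37)*(m + 1) = (3/37 + m)*(1 + m) = (1 + m)*(3/37 + m))
v(a) = -1 + 29/(24*a) (v(a) = -1 + (116/(47*a + a))/2 = -1 + (116/((48*a)))/2 = -1 + (116*(1/(48*a)))/2 = -1 + (29/(12*a))/2 = -1 + 29/(24*a))
q(147)/v(54) = (3/37 + 147² + (40/37)*147)/(((29/24 - 1*54)/54)) = (3/37 + 21609 + 5880/37)/(((29/24 - 54)/54)) = 21768/(((1/54)*(-1267/24))) = 21768/(-1267/1296) = 21768*(-1296/1267) = -28211328/1267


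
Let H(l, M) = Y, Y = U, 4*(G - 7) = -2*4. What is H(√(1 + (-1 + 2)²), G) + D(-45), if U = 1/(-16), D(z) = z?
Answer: -721/16 ≈ -45.063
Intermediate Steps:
G = 5 (G = 7 + (-2*4)/4 = 7 + (¼)*(-8) = 7 - 2 = 5)
U = -1/16 ≈ -0.062500
Y = -1/16 ≈ -0.062500
H(l, M) = -1/16
H(√(1 + (-1 + 2)²), G) + D(-45) = -1/16 - 45 = -721/16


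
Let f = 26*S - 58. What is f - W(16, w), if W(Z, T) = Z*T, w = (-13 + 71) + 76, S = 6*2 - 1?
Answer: -1916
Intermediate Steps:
S = 11 (S = 12 - 1 = 11)
w = 134 (w = 58 + 76 = 134)
f = 228 (f = 26*11 - 58 = 286 - 58 = 228)
W(Z, T) = T*Z
f - W(16, w) = 228 - 134*16 = 228 - 1*2144 = 228 - 2144 = -1916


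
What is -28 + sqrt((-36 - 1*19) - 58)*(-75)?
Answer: -28 - 75*I*sqrt(113) ≈ -28.0 - 797.26*I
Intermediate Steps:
-28 + sqrt((-36 - 1*19) - 58)*(-75) = -28 + sqrt((-36 - 19) - 58)*(-75) = -28 + sqrt(-55 - 58)*(-75) = -28 + sqrt(-113)*(-75) = -28 + (I*sqrt(113))*(-75) = -28 - 75*I*sqrt(113)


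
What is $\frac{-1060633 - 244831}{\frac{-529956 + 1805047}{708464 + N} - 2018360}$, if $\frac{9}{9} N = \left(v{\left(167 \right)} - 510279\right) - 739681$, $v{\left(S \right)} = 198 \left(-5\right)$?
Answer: $\frac{708195943504}{1094933318051} \approx 0.64679$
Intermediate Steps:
$v{\left(S \right)} = -990$
$N = -1250950$ ($N = \left(-990 - 510279\right) - 739681 = -511269 - 739681 = -1250950$)
$\frac{-1060633 - 244831}{\frac{-529956 + 1805047}{708464 + N} - 2018360} = \frac{-1060633 - 244831}{\frac{-529956 + 1805047}{708464 - 1250950} - 2018360} = - \frac{1305464}{\frac{1275091}{-542486} - 2018360} = - \frac{1305464}{1275091 \left(- \frac{1}{542486}\right) - 2018360} = - \frac{1305464}{- \frac{1275091}{542486} - 2018360} = - \frac{1305464}{- \frac{1094933318051}{542486}} = \left(-1305464\right) \left(- \frac{542486}{1094933318051}\right) = \frac{708195943504}{1094933318051}$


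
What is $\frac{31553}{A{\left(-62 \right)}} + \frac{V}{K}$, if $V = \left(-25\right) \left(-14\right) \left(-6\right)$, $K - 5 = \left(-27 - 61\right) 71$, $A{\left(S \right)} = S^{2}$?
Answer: $\frac{68352593}{7999364} \approx 8.5448$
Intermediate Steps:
$K = -6243$ ($K = 5 + \left(-27 - 61\right) 71 = 5 - 6248 = -6243$)
$V = -2100$ ($V = 350 \left(-6\right) = -2100$)
$\frac{31553}{A{\left(-62 \right)}} + \frac{V}{K} = \frac{31553}{\left(-62\right)^{2}} - \frac{2100}{-6243} = \frac{31553}{3844} - - \frac{700}{2081} = 31553 \cdot \frac{1}{3844} + \frac{700}{2081} = \frac{31553}{3844} + \frac{700}{2081} = \frac{68352593}{7999364}$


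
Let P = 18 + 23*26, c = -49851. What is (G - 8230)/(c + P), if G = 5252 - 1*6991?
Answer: 9969/49235 ≈ 0.20248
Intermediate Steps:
G = -1739 (G = 5252 - 6991 = -1739)
P = 616 (P = 18 + 598 = 616)
(G - 8230)/(c + P) = (-1739 - 8230)/(-49851 + 616) = -9969/(-49235) = -9969*(-1/49235) = 9969/49235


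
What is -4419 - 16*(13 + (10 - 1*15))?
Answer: -4547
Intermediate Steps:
-4419 - 16*(13 + (10 - 1*15)) = -4419 - 16*(13 + (10 - 15)) = -4419 - 16*(13 - 5) = -4419 - 16*8 = -4419 - 1*128 = -4419 - 128 = -4547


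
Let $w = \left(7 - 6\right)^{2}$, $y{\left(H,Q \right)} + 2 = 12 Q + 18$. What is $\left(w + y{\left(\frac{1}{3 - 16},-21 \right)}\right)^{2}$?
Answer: $55225$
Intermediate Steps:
$y{\left(H,Q \right)} = 16 + 12 Q$ ($y{\left(H,Q \right)} = -2 + \left(12 Q + 18\right) = -2 + \left(18 + 12 Q\right) = 16 + 12 Q$)
$w = 1$ ($w = 1^{2} = 1$)
$\left(w + y{\left(\frac{1}{3 - 16},-21 \right)}\right)^{2} = \left(1 + \left(16 + 12 \left(-21\right)\right)\right)^{2} = \left(1 + \left(16 - 252\right)\right)^{2} = \left(1 - 236\right)^{2} = \left(-235\right)^{2} = 55225$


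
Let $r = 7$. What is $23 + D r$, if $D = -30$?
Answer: $-187$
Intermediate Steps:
$23 + D r = 23 - 210 = -187$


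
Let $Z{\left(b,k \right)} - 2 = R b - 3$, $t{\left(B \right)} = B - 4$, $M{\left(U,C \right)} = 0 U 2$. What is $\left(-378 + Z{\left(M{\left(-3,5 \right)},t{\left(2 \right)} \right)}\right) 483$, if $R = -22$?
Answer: $-183057$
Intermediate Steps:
$M{\left(U,C \right)} = 0$ ($M{\left(U,C \right)} = 0 \cdot 2 = 0$)
$t{\left(B \right)} = -4 + B$ ($t{\left(B \right)} = B - 4 = -4 + B$)
$Z{\left(b,k \right)} = -1 - 22 b$ ($Z{\left(b,k \right)} = 2 - \left(3 + 22 b\right) = -1 - 22 b$)
$\left(-378 + Z{\left(M{\left(-3,5 \right)},t{\left(2 \right)} \right)}\right) 483 = \left(-378 - 1\right) 483 = \left(-379\right) 483 = -183057$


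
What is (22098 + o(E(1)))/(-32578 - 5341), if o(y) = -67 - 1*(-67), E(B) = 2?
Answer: -22098/37919 ≈ -0.58277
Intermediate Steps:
o(y) = 0 (o(y) = -67 + 67 = 0)
(22098 + o(E(1)))/(-32578 - 5341) = (22098 + 0)/(-32578 - 5341) = 22098/(-37919) = 22098*(-1/37919) = -22098/37919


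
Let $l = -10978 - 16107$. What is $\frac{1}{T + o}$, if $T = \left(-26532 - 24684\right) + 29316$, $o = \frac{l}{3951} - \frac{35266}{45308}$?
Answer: $- \frac{89505954}{1960863644173} \approx -4.5646 \cdot 10^{-5}$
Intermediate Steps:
$l = -27085$ ($l = -10978 - 16107 = -27085$)
$o = - \frac{683251573}{89505954}$ ($o = - \frac{27085}{3951} - \frac{35266}{45308} = \left(-27085\right) \frac{1}{3951} - \frac{17633}{22654} = - \frac{27085}{3951} - \frac{17633}{22654} = - \frac{683251573}{89505954} \approx -7.6336$)
$T = -21900$ ($T = -51216 + 29316 = -21900$)
$\frac{1}{T + o} = \frac{1}{-21900 - \frac{683251573}{89505954}} = \frac{1}{- \frac{1960863644173}{89505954}} = - \frac{89505954}{1960863644173}$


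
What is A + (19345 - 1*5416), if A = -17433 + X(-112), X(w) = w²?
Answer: 9040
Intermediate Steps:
A = -4889 (A = -17433 + (-112)² = -17433 + 12544 = -4889)
A + (19345 - 1*5416) = -4889 + (19345 - 1*5416) = -4889 + (19345 - 5416) = -4889 + 13929 = 9040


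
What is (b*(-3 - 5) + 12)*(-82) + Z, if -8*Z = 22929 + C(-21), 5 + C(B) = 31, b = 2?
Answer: -20331/8 ≈ -2541.4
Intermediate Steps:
C(B) = 26 (C(B) = -5 + 31 = 26)
Z = -22955/8 (Z = -(22929 + 26)/8 = -1/8*22955 = -22955/8 ≈ -2869.4)
(b*(-3 - 5) + 12)*(-82) + Z = (2*(-3 - 5) + 12)*(-82) - 22955/8 = (2*(-8) + 12)*(-82) - 22955/8 = (-16 + 12)*(-82) - 22955/8 = -4*(-82) - 22955/8 = 328 - 22955/8 = -20331/8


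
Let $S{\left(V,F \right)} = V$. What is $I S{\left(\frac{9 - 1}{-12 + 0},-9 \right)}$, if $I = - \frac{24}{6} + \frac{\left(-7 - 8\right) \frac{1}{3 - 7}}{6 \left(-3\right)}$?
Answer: $\frac{101}{36} \approx 2.8056$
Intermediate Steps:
$I = - \frac{101}{24}$ ($I = \left(-24\right) \frac{1}{6} + \frac{\left(-15\right) \frac{1}{-4}}{-18} = -4 + \left(-15\right) \left(- \frac{1}{4}\right) \left(- \frac{1}{18}\right) = -4 + \frac{15}{4} \left(- \frac{1}{18}\right) = -4 - \frac{5}{24} = - \frac{101}{24} \approx -4.2083$)
$I S{\left(\frac{9 - 1}{-12 + 0},-9 \right)} = - \frac{101 \frac{9 - 1}{-12 + 0}}{24} = - \frac{101 \frac{8}{-12}}{24} = - \frac{101 \cdot 8 \left(- \frac{1}{12}\right)}{24} = \left(- \frac{101}{24}\right) \left(- \frac{2}{3}\right) = \frac{101}{36}$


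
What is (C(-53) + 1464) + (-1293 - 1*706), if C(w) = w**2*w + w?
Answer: -149465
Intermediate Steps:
C(w) = w + w**3 (C(w) = w**3 + w = w + w**3)
(C(-53) + 1464) + (-1293 - 1*706) = ((-53 + (-53)**3) + 1464) + (-1293 - 1*706) = ((-53 - 148877) + 1464) + (-1293 - 706) = (-148930 + 1464) - 1999 = -147466 - 1999 = -149465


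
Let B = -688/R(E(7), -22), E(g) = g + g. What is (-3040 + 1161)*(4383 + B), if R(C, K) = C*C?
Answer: -403224005/49 ≈ -8.2291e+6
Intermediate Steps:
E(g) = 2*g
R(C, K) = C**2
B = -172/49 (B = -688/((2*7)**2) = -688/(14**2) = -688/196 = -688*1/196 = -172/49 ≈ -3.5102)
(-3040 + 1161)*(4383 + B) = (-3040 + 1161)*(4383 - 172/49) = -1879*214595/49 = -403224005/49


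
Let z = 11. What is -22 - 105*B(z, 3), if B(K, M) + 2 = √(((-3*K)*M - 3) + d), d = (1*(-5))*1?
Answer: 188 - 105*I*√107 ≈ 188.0 - 1086.1*I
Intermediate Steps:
d = -5 (d = -5*1 = -5)
B(K, M) = -2 + √(-8 - 3*K*M) (B(K, M) = -2 + √(((-3*K)*M - 3) - 5) = -2 + √((-3*K*M - 3) - 5) = -2 + √((-3 - 3*K*M) - 5) = -2 + √(-8 - 3*K*M))
-22 - 105*B(z, 3) = -22 - 105*(-2 + √(-8 - 3*11*3)) = -22 - 105*(-2 + √(-8 - 99)) = -22 - 105*(-2 + √(-107)) = -22 - 105*(-2 + I*√107) = -22 + (210 - 105*I*√107) = 188 - 105*I*√107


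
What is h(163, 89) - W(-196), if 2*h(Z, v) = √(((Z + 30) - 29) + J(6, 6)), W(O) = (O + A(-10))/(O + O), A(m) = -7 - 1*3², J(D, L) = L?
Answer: -53/98 + √170/2 ≈ 5.9784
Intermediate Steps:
A(m) = -16 (A(m) = -7 - 1*9 = -7 - 9 = -16)
W(O) = (-16 + O)/(2*O) (W(O) = (O - 16)/(O + O) = (-16 + O)/((2*O)) = (-16 + O)*(1/(2*O)) = (-16 + O)/(2*O))
h(Z, v) = √(7 + Z)/2 (h(Z, v) = √(((Z + 30) - 29) + 6)/2 = √(((30 + Z) - 29) + 6)/2 = √((1 + Z) + 6)/2 = √(7 + Z)/2)
h(163, 89) - W(-196) = √(7 + 163)/2 - (-16 - 196)/(2*(-196)) = √170/2 - (-1)*(-212)/(2*196) = √170/2 - 1*53/98 = √170/2 - 53/98 = -53/98 + √170/2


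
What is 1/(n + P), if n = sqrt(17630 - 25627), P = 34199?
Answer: 3109/106325418 - I*sqrt(7997)/1169579598 ≈ 2.924e-5 - 7.646e-8*I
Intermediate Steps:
n = I*sqrt(7997) (n = sqrt(-7997) = I*sqrt(7997) ≈ 89.426*I)
1/(n + P) = 1/(I*sqrt(7997) + 34199) = 1/(34199 + I*sqrt(7997))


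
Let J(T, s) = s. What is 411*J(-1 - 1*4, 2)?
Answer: 822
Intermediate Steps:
411*J(-1 - 1*4, 2) = 411*2 = 822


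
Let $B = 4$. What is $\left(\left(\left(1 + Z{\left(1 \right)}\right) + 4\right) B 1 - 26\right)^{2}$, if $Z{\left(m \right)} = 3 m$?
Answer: $36$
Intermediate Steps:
$\left(\left(\left(1 + Z{\left(1 \right)}\right) + 4\right) B 1 - 26\right)^{2} = \left(\left(\left(1 + 3 \cdot 1\right) + 4\right) 4 \cdot 1 - 26\right)^{2} = \left(\left(\left(1 + 3\right) + 4\right) 4 \cdot 1 - 26\right)^{2} = \left(\left(4 + 4\right) 4 \cdot 1 - 26\right)^{2} = \left(8 \cdot 4 \cdot 1 - 26\right)^{2} = \left(32 \cdot 1 - 26\right)^{2} = \left(32 - 26\right)^{2} = 6^{2} = 36$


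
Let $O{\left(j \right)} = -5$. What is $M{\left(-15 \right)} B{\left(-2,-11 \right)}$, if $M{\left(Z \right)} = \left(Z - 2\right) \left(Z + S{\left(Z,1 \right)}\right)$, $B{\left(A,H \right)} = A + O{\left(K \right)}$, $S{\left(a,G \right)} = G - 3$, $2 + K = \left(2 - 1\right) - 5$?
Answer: $-2023$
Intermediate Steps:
$K = -6$ ($K = -2 + \left(\left(2 - 1\right) - 5\right) = -2 + \left(1 - 5\right) = -2 - 4 = -6$)
$S{\left(a,G \right)} = -3 + G$ ($S{\left(a,G \right)} = G - 3 = -3 + G$)
$B{\left(A,H \right)} = -5 + A$ ($B{\left(A,H \right)} = A - 5 = -5 + A$)
$M{\left(Z \right)} = \left(-2 + Z\right)^{2}$ ($M{\left(Z \right)} = \left(Z - 2\right) \left(Z + \left(-3 + 1\right)\right) = \left(-2 + Z\right) \left(Z - 2\right) = \left(-2 + Z\right) \left(-2 + Z\right) = \left(-2 + Z\right)^{2}$)
$M{\left(-15 \right)} B{\left(-2,-11 \right)} = \left(4 + \left(-15\right)^{2} - -60\right) \left(-5 - 2\right) = \left(4 + 225 + 60\right) \left(-7\right) = 289 \left(-7\right) = -2023$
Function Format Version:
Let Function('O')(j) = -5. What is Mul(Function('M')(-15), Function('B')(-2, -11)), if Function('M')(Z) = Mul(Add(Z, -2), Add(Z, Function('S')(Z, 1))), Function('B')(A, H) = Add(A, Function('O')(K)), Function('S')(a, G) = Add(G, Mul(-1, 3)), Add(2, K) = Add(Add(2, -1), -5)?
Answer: -2023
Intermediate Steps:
K = -6 (K = Add(-2, Add(Add(2, -1), -5)) = Add(-2, Add(1, -5)) = Add(-2, -4) = -6)
Function('S')(a, G) = Add(-3, G) (Function('S')(a, G) = Add(G, -3) = Add(-3, G))
Function('B')(A, H) = Add(-5, A) (Function('B')(A, H) = Add(A, -5) = Add(-5, A))
Function('M')(Z) = Pow(Add(-2, Z), 2) (Function('M')(Z) = Mul(Add(Z, -2), Add(Z, Add(-3, 1))) = Mul(Add(-2, Z), Add(Z, -2)) = Mul(Add(-2, Z), Add(-2, Z)) = Pow(Add(-2, Z), 2))
Mul(Function('M')(-15), Function('B')(-2, -11)) = Mul(Add(4, Pow(-15, 2), Mul(-4, -15)), Add(-5, -2)) = Mul(Add(4, 225, 60), -7) = Mul(289, -7) = -2023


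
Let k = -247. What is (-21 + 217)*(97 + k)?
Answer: -29400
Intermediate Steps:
(-21 + 217)*(97 + k) = (-21 + 217)*(97 - 247) = 196*(-150) = -29400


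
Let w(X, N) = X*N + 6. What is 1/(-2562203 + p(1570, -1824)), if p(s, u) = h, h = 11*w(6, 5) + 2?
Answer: -1/2561805 ≈ -3.9035e-7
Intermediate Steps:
w(X, N) = 6 + N*X (w(X, N) = N*X + 6 = 6 + N*X)
h = 398 (h = 11*(6 + 5*6) + 2 = 11*(6 + 30) + 2 = 11*36 + 2 = 396 + 2 = 398)
p(s, u) = 398
1/(-2562203 + p(1570, -1824)) = 1/(-2562203 + 398) = 1/(-2561805) = -1/2561805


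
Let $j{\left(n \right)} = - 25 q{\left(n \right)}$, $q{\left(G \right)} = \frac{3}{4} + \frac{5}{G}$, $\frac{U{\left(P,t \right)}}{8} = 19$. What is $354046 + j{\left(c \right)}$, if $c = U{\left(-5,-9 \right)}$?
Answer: $\frac{53812017}{152} \approx 3.5403 \cdot 10^{5}$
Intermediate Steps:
$U{\left(P,t \right)} = 152$ ($U{\left(P,t \right)} = 8 \cdot 19 = 152$)
$c = 152$
$q{\left(G \right)} = \frac{3}{4} + \frac{5}{G}$ ($q{\left(G \right)} = 3 \cdot \frac{1}{4} + \frac{5}{G} = \frac{3}{4} + \frac{5}{G}$)
$j{\left(n \right)} = - \frac{75}{4} - \frac{125}{n}$ ($j{\left(n \right)} = - 25 \left(\frac{3}{4} + \frac{5}{n}\right) = - \frac{75}{4} - \frac{125}{n}$)
$354046 + j{\left(c \right)} = 354046 - \left(\frac{75}{4} + \frac{125}{152}\right) = 354046 - \frac{2975}{152} = \frac{53812017}{152}$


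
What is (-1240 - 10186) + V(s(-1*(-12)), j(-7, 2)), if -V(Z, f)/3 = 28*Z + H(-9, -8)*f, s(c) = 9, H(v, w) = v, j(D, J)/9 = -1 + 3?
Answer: -11696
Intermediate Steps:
j(D, J) = 18 (j(D, J) = 9*(-1 + 3) = 9*2 = 18)
V(Z, f) = -84*Z + 27*f (V(Z, f) = -3*(28*Z - 9*f) = -3*(-9*f + 28*Z) = -84*Z + 27*f)
(-1240 - 10186) + V(s(-1*(-12)), j(-7, 2)) = (-1240 - 10186) + (-84*9 + 27*18) = -11426 + (-756 + 486) = -11426 - 270 = -11696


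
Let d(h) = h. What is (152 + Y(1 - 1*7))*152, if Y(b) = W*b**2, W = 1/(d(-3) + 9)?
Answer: 24016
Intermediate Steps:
W = 1/6 (W = 1/(-3 + 9) = 1/6 ≈ 0.16667)
Y(b) = b**2/6
(152 + Y(1 - 1*7))*152 = (152 + (1 - 1*7)**2/6)*152 = (152 + (1 - 7)**2/6)*152 = (152 + (1/6)*(-6)**2)*152 = (152 + (1/6)*36)*152 = (152 + 6)*152 = 158*152 = 24016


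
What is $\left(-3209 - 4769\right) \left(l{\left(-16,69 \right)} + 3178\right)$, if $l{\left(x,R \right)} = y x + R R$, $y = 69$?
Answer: $-54529630$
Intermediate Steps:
$l{\left(x,R \right)} = R^{2} + 69 x$ ($l{\left(x,R \right)} = 69 x + R R = 69 x + R^{2} = R^{2} + 69 x$)
$\left(-3209 - 4769\right) \left(l{\left(-16,69 \right)} + 3178\right) = \left(-3209 - 4769\right) \left(\left(69^{2} + 69 \left(-16\right)\right) + 3178\right) = - 7978 \left(\left(4761 - 1104\right) + 3178\right) = - 7978 \left(3657 + 3178\right) = \left(-7978\right) 6835 = -54529630$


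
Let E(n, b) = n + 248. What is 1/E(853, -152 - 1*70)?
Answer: 1/1101 ≈ 0.00090826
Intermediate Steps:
E(n, b) = 248 + n
1/E(853, -152 - 1*70) = 1/(248 + 853) = 1/1101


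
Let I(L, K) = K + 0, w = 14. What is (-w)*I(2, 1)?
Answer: -14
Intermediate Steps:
I(L, K) = K
(-w)*I(2, 1) = -1*14*1 = -14*1 = -14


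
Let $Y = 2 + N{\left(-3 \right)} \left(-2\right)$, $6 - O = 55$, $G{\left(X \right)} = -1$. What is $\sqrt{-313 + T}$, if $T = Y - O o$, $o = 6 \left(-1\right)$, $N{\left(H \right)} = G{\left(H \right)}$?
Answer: $3 i \sqrt{67} \approx 24.556 i$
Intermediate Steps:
$O = -49$ ($O = 6 - 55 = -49$)
$N{\left(H \right)} = -1$
$o = -6$
$Y = 4$ ($Y = 2 - -2 = 2 + 2 = 4$)
$T = -290$ ($T = 4 - \left(-49\right) \left(-6\right) = 4 - 294 = -290$)
$\sqrt{-313 + T} = \sqrt{-313 - 290} = \sqrt{-603} = 3 i \sqrt{67}$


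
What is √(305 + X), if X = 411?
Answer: 2*√179 ≈ 26.758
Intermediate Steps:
√(305 + X) = √(305 + 411) = √716 = 2*√179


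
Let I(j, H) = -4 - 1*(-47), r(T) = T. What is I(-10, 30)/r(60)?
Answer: 43/60 ≈ 0.71667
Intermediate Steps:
I(j, H) = 43 (I(j, H) = -4 + 47 = 43)
I(-10, 30)/r(60) = 43/60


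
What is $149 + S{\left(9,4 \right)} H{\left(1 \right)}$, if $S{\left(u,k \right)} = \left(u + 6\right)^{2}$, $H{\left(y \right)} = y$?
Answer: $374$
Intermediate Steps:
$S{\left(u,k \right)} = \left(6 + u\right)^{2}$
$149 + S{\left(9,4 \right)} H{\left(1 \right)} = 149 + \left(6 + 9\right)^{2} \cdot 1 = 149 + 15^{2} \cdot 1 = 149 + 225 \cdot 1 = 149 + 225 = 374$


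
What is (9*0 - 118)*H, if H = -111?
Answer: 13098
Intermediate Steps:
(9*0 - 118)*H = (9*0 - 118)*(-111) = (0 - 118)*(-111) = -118*(-111) = 13098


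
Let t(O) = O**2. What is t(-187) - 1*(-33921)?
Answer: 68890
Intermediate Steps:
t(-187) - 1*(-33921) = (-187)**2 - 1*(-33921) = 34969 + 33921 = 68890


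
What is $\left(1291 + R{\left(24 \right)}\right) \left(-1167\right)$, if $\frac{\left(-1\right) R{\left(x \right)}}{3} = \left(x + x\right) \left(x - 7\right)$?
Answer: $1350219$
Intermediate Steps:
$R{\left(x \right)} = - 6 x \left(-7 + x\right)$ ($R{\left(x \right)} = - 3 \left(x + x\right) \left(x - 7\right) = - 3 \cdot 2 x \left(-7 + x\right) = - 6 x \left(-7 + x\right)$)
$\left(1291 + R{\left(24 \right)}\right) \left(-1167\right) = \left(1291 + 6 \cdot 24 \left(7 - 24\right)\right) \left(-1167\right) = \left(1291 + 6 \cdot 24 \left(-17\right)\right) \left(-1167\right) = \left(1291 - 2448\right) \left(-1167\right) = \left(-1157\right) \left(-1167\right) = 1350219$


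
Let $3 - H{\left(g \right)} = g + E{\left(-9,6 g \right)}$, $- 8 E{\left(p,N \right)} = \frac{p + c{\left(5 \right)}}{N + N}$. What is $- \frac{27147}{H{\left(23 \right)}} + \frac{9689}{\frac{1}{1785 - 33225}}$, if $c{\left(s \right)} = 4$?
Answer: $- \frac{13453577755824}{44165} \approx -3.0462 \cdot 10^{8}$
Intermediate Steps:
$E{\left(p,N \right)} = - \frac{4 + p}{16 N}$ ($E{\left(p,N \right)} = - \frac{\left(p + 4\right) \frac{1}{N + N}}{8} = - \frac{\left(4 + p\right) \frac{1}{2 N}}{8} = - \frac{\frac{1}{2} \frac{1}{N} \left(4 + p\right)}{8} = - \frac{4 + p}{16 N}$)
$H{\left(g \right)} = 3 - g - \frac{5}{96 g}$ ($H{\left(g \right)} = 3 - \left(g + \frac{-4 - -9}{16 \cdot 6 g}\right) = 3 - \left(g + \frac{\frac{1}{6 g} \left(-4 + 9\right)}{16}\right) = 3 - \left(g + \frac{1}{16} \frac{1}{6 g} 5\right) = 3 - \left(g + \frac{5}{96 g}\right) = 3 - g - \frac{5}{96 g}$)
$- \frac{27147}{H{\left(23 \right)}} + \frac{9689}{\frac{1}{1785 - 33225}} = - \frac{27147}{3 - 23 - \frac{5}{96 \cdot 23}} + \frac{9689}{\frac{1}{1785 - 33225}} = - \frac{27147}{3 - 23 - \frac{5}{2208}} + \frac{9689}{\frac{1}{-31440}} = - \frac{27147}{3 - 23 - \frac{5}{2208}} + \frac{9689}{- \frac{1}{31440}} = - \frac{27147}{- \frac{44165}{2208}} + 9689 \left(-31440\right) = \left(-27147\right) \left(- \frac{2208}{44165}\right) - 304622160 = \frac{59940576}{44165} - 304622160 = - \frac{13453577755824}{44165}$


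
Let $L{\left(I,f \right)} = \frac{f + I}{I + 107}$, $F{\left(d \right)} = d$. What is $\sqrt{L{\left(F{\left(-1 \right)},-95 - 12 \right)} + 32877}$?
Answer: $\frac{3 \sqrt{10260959}}{53} \approx 181.32$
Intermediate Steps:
$L{\left(I,f \right)} = \frac{I + f}{107 + I}$
$\sqrt{L{\left(F{\left(-1 \right)},-95 - 12 \right)} + 32877} = \sqrt{\frac{-1 - 107}{107 - 1} + 32877} = \sqrt{\frac{-1 - 107}{106} + 32877} = \sqrt{\frac{1}{106} \left(-108\right) + 32877} = \sqrt{- \frac{54}{53} + 32877} = \sqrt{\frac{1742427}{53}} = \frac{3 \sqrt{10260959}}{53}$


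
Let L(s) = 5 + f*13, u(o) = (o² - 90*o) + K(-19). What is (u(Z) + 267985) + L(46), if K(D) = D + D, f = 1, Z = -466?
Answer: 527061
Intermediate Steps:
K(D) = 2*D
u(o) = -38 + o² - 90*o (u(o) = (o² - 90*o) + 2*(-19) = (o² - 90*o) - 38 = -38 + o² - 90*o)
L(s) = 18 (L(s) = 5 + 1*13 = 5 + 13 = 18)
(u(Z) + 267985) + L(46) = ((-38 + (-466)² - 90*(-466)) + 267985) + 18 = ((-38 + 217156 + 41940) + 267985) + 18 = (259058 + 267985) + 18 = 527043 + 18 = 527061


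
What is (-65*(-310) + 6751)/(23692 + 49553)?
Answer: 8967/24415 ≈ 0.36727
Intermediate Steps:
(-65*(-310) + 6751)/(23692 + 49553) = (20150 + 6751)/73245 = 26901*(1/73245) = 8967/24415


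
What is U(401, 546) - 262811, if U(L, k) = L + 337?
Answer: -262073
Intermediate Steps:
U(L, k) = 337 + L
U(401, 546) - 262811 = (337 + 401) - 262811 = 738 - 262811 = -262073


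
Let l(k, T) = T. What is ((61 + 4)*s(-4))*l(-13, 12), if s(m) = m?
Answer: -3120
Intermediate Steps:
((61 + 4)*s(-4))*l(-13, 12) = ((61 + 4)*(-4))*12 = (65*(-4))*12 = -260*12 = -3120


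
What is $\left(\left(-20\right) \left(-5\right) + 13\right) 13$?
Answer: $1469$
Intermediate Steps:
$\left(\left(-20\right) \left(-5\right) + 13\right) 13 = \left(100 + 13\right) 13 = 113 \cdot 13 = 1469$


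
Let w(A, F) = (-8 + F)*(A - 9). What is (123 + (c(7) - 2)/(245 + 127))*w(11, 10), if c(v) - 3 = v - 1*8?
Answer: 492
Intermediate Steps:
c(v) = -5 + v (c(v) = 3 + (v - 1*8) = 3 + (v - 8) = 3 + (-8 + v) = -5 + v)
w(A, F) = (-9 + A)*(-8 + F) (w(A, F) = (-8 + F)*(-9 + A) = (-9 + A)*(-8 + F))
(123 + (c(7) - 2)/(245 + 127))*w(11, 10) = (123 + ((-5 + 7) - 2)/(245 + 127))*(72 - 9*10 - 8*11 + 11*10) = (123 + (2 - 2)/372)*(72 - 90 - 88 + 110) = (123 + 0*(1/372))*4 = (123 + 0)*4 = 123*4 = 492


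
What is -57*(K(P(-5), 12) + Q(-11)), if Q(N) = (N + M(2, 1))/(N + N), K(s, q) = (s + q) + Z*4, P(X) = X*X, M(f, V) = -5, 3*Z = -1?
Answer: -22819/11 ≈ -2074.5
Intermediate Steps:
Z = -1/3 (Z = (1/3)*(-1) = -1/3 ≈ -0.33333)
P(X) = X**2
K(s, q) = -4/3 + q + s (K(s, q) = (s + q) - 1/3*4 = (q + s) - 4/3 = -4/3 + q + s)
Q(N) = (-5 + N)/(2*N) (Q(N) = (N - 5)/(N + N) = (-5 + N)/((2*N)) = (-5 + N)*(1/(2*N)) = (-5 + N)/(2*N))
-57*(K(P(-5), 12) + Q(-11)) = -57*((-4/3 + 12 + (-5)**2) + (1/2)*(-5 - 11)/(-11)) = -57*((-4/3 + 12 + 25) + (1/2)*(-1/11)*(-16)) = -57*(107/3 + 8/11) = -57*1201/33 = -22819/11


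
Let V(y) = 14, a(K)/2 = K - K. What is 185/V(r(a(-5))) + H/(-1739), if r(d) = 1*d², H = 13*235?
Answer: 5935/518 ≈ 11.458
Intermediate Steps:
a(K) = 0 (a(K) = 2*(K - K) = 2*0 = 0)
H = 3055
r(d) = d²
185/V(r(a(-5))) + H/(-1739) = 185/14 + 3055/(-1739) = 185*(1/14) + 3055*(-1/1739) = 185/14 - 65/37 = 5935/518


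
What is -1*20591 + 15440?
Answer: -5151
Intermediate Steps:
-1*20591 + 15440 = -20591 + 15440 = -5151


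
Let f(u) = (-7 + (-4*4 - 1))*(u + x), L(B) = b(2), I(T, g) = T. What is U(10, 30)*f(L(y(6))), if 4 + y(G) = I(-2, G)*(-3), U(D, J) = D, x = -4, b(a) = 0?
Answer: 960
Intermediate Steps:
y(G) = 2 (y(G) = -4 - 2*(-3) = -4 + 6 = 2)
L(B) = 0
f(u) = 96 - 24*u (f(u) = (-7 + (-4*4 - 1))*(u - 4) = (-7 + (-16 - 1))*(-4 + u) = (-7 - 17)*(-4 + u) = -24*(-4 + u) = 96 - 24*u)
U(10, 30)*f(L(y(6))) = 10*(96 - 24*0) = 10*(96 + 0) = 10*96 = 960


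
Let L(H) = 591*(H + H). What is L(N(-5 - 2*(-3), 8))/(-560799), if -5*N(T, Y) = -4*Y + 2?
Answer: -788/62311 ≈ -0.012646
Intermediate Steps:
N(T, Y) = -2/5 + 4*Y/5 (N(T, Y) = -(-4*Y + 2)/5 = -(2 - 4*Y)/5 = -2/5 + 4*Y/5)
L(H) = 1182*H (L(H) = 591*(2*H) = 1182*H)
L(N(-5 - 2*(-3), 8))/(-560799) = (1182*(-2/5 + (4/5)*8))/(-560799) = (1182*(-2/5 + 32/5))*(-1/560799) = (1182*6)*(-1/560799) = 7092*(-1/560799) = -788/62311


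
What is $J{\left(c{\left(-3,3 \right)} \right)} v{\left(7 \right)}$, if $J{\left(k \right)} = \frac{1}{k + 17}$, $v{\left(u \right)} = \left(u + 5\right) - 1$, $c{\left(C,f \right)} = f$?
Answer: $\frac{11}{20} \approx 0.55$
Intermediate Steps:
$v{\left(u \right)} = 4 + u$ ($v{\left(u \right)} = \left(5 + u\right) - 1 = 4 + u$)
$J{\left(k \right)} = \frac{1}{17 + k}$
$J{\left(c{\left(-3,3 \right)} \right)} v{\left(7 \right)} = \frac{4 + 7}{17 + 3} = \frac{1}{20} \cdot 11 = \frac{11}{20}$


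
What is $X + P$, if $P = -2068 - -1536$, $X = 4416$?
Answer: $3884$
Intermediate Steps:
$P = -532$ ($P = -2068 + 1536 = -532$)
$X + P = 4416 - 532 = 3884$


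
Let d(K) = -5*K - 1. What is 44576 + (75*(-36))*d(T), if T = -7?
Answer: -47224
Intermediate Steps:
d(K) = -1 - 5*K
44576 + (75*(-36))*d(T) = 44576 + (75*(-36))*(-1 - 5*(-7)) = 44576 - 2700*(-1 + 35) = 44576 - 2700*34 = 44576 - 91800 = -47224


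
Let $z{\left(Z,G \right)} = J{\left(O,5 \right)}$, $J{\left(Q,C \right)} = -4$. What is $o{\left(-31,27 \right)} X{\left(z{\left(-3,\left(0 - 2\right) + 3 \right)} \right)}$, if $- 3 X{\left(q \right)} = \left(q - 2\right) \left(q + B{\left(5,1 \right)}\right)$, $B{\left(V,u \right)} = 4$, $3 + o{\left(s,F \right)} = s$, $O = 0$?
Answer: $0$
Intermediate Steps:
$o{\left(s,F \right)} = -3 + s$
$z{\left(Z,G \right)} = -4$
$X{\left(q \right)} = - \frac{\left(-2 + q\right) \left(4 + q\right)}{3}$ ($X{\left(q \right)} = - \frac{\left(q - 2\right) \left(q + 4\right)}{3} = - \frac{\left(-2 + q\right) \left(4 + q\right)}{3}$)
$o{\left(-31,27 \right)} X{\left(z{\left(-3,\left(0 - 2\right) + 3 \right)} \right)} = \left(-3 - 31\right) \left(\frac{8}{3} - - \frac{8}{3} - \frac{\left(-4\right)^{2}}{3}\right) = - 34 \left(\frac{8}{3} + \frac{8}{3} - \frac{16}{3}\right) = \left(-34\right) 0 = 0$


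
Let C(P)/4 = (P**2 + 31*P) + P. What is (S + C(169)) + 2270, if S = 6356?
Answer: 144502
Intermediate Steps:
C(P) = 4*P**2 + 128*P (C(P) = 4*((P**2 + 31*P) + P) = 4*(P**2 + 32*P) = 4*P**2 + 128*P)
(S + C(169)) + 2270 = (6356 + 4*169*(32 + 169)) + 2270 = (6356 + 4*169*201) + 2270 = (6356 + 135876) + 2270 = 142232 + 2270 = 144502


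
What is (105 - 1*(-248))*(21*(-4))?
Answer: -29652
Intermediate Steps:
(105 - 1*(-248))*(21*(-4)) = (105 + 248)*(-84) = 353*(-84) = -29652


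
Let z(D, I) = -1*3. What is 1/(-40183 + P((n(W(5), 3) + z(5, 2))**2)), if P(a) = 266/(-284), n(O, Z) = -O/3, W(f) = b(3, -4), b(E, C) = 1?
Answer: -142/5706119 ≈ -2.4886e-5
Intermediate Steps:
W(f) = 1
z(D, I) = -3
n(O, Z) = -O/3
P(a) = -133/142 (P(a) = 266*(-1/284) = -133/142)
1/(-40183 + P((n(W(5), 3) + z(5, 2))**2)) = 1/(-40183 - 133/142) = 1/(-5706119/142) = -142/5706119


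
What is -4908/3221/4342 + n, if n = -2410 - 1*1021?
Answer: -23992268375/6992791 ≈ -3431.0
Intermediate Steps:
n = -3431 (n = -2410 - 1021 = -3431)
-4908/3221/4342 + n = -4908/3221/4342 - 3431 = -4908*1/3221*(1/4342) - 3431 = -4908/3221*1/4342 - 3431 = -2454/6992791 - 3431 = -23992268375/6992791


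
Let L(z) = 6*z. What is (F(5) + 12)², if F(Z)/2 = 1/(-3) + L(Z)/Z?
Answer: 4900/9 ≈ 544.44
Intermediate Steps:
F(Z) = 34/3 (F(Z) = 2*(1/(-3) + (6*Z)/Z) = 2*(1*(-⅓) + 6) = 2*(-⅓ + 6) = 2*(17/3) = 34/3)
(F(5) + 12)² = (34/3 + 12)² = (70/3)² = 4900/9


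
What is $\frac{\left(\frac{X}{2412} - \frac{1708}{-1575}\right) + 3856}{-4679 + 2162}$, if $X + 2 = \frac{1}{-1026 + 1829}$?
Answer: $- \frac{186763460051}{121875405300} \approx -1.5324$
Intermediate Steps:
$X = - \frac{1605}{803}$ ($X = -2 + \frac{1}{-1026 + 1829} = -2 + \frac{1}{803} = - \frac{1605}{803} \approx -1.9988$)
$\frac{\left(\frac{X}{2412} - \frac{1708}{-1575}\right) + 3856}{-4679 + 2162} = \frac{\left(- \frac{1605}{803 \cdot 2412} - \frac{1708}{-1575}\right) + 3856}{-4679 + 2162} = \frac{\left(\left(- \frac{1605}{803}\right) \frac{1}{2412} - - \frac{244}{225}\right) + 3856}{-2517} = \left(\left(- \frac{535}{645612} + \frac{244}{225}\right) + 3856\right) \left(- \frac{1}{2517}\right) = \left(\frac{52469651}{48420900} + 3856\right) \left(- \frac{1}{2517}\right) = \frac{186763460051}{48420900} \left(- \frac{1}{2517}\right) = - \frac{186763460051}{121875405300}$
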